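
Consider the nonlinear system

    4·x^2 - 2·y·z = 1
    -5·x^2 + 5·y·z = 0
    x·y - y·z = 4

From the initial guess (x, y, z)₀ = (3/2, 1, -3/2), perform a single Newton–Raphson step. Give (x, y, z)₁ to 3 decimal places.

(0.917, 3.389, 4.083)

At (3/2, 1, -3/2): F = (11.000, -18.750, -1.000).
Jacobian J = [[8·x, -2·z, -2·y], [-10·x, 5·z, 5·y], [y, x - z, -y]].
At the point, J = [[12.000, 3.000, -2.000], [-15.000, -7.500, 5.000], [1.000, 3.000, -1.000]] (det J = -45.000).
Solving J·Δ = −F gives Δ = (-0.583, 2.389, 5.583).
Then the next iterate is (x, y, z)₁ = (0.917, 3.389, 4.083).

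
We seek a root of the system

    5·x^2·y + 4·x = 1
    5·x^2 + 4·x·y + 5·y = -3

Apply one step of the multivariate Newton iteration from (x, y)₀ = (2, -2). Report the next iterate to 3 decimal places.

At (2, -2): F = (-33.000, -3.000).
Jacobian J = [[10·x·y + 4, 5·x^2], [10·x + 4·y, 4·x + 5]].
At the point, J = [[-36.000, 20.000], [12.000, 13.000]] (det J = -708.000).
Solving J·Δ = −F gives Δ = (-0.521, 0.712).
Then the next iterate is (x, y)₁ = (1.479, -1.288).

(1.479, -1.288)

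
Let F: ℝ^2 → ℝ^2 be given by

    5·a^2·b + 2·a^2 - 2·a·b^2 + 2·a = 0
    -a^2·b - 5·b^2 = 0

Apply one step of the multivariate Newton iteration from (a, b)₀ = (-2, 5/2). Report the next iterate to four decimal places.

At (-2, 5/2): F = (79.0000, -41.2500).
Jacobian J = [[10·a·b + 4·a - 2·b^2 + 2, 5·a^2 - 4·a·b], [-2·a·b, -a^2 - 10·b]].
At the point, J = [[-68.5000, 40.0000], [10.0000, -29.0000]] (det J = 1586.5000).
Solving J·Δ = −F gives Δ = (0.4040, -1.2831).
Then the next iterate is (a, b)₁ = (-1.5960, 1.2169).

(-1.5960, 1.2169)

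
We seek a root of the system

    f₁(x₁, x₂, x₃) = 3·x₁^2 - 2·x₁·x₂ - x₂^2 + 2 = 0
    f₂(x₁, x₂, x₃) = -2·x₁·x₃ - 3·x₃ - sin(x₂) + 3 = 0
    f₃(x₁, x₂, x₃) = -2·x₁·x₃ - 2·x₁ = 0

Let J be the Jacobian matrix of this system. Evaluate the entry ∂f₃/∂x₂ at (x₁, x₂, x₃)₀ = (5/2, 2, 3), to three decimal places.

0.000

∂f₃/∂x₂ = 0.
At (5/2, 2, 3) this is 0.000.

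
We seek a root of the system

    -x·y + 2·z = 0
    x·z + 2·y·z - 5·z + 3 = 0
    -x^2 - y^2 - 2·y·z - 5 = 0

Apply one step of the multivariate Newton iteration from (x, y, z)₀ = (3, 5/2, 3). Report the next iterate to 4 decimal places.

At (3, 5/2, 3): F = (-1.5000, 12.0000, -35.2500).
Jacobian J = [[-y, -x, 2], [z, 2·z, x + 2·y - 5], [-2·x, -2·y - 2·z, -2·y]].
At the point, J = [[-2.5000, -3.0000, 2.0000], [3.0000, 6.0000, 3.0000], [-6.0000, -11.0000, -5.0000]] (det J = 7.5000).
Solving J·Δ = −F gives Δ = (-38.9000, 23.6500, -12.4000).
Then the next iterate is (x, y, z)₁ = (-35.9000, 26.1500, -9.4000).

(-35.9000, 26.1500, -9.4000)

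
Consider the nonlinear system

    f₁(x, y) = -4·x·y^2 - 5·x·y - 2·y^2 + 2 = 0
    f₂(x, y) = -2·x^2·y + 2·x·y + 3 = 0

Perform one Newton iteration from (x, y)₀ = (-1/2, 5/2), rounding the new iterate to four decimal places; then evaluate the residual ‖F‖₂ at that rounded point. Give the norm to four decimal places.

At (-1/2, 5/2): F = (8.2500, -0.7500).
Jacobian J = [[-4·y^2 - 5·y, -8·x·y - 5·x - 4·y], [-4·x·y + 2·y, -2·x^2 + 2·x]].
At the point, J = [[-37.5000, 2.5000], [10.0000, -1.5000]] (det J = 31.2500).
Solving J·Δ = −F gives Δ = (0.3360, 1.7400).
Then the next iterate is (x, y)₁ = (-0.1640, 4.2400).
Re-evaluating at (-0.1640, 4.2400): F = (-18.685094, 1.381202), so ‖F‖₂ = 18.7361.

18.7361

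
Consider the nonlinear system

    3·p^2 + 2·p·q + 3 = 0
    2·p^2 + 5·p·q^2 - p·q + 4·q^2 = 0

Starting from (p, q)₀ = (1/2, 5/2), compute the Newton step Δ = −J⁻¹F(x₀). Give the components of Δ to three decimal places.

At (1/2, 5/2): F = (6.250, 39.875).
Jacobian J = [[6·p + 2·q, 2·p], [4·p + 5·q^2 - q, 10·p·q - p + 8·q]].
At the point, J = [[8.000, 1.000], [30.750, 32.000]] (det J = 225.250).
Solving J·Δ = −F gives Δ = (-0.711, -0.563).

(-0.711, -0.563)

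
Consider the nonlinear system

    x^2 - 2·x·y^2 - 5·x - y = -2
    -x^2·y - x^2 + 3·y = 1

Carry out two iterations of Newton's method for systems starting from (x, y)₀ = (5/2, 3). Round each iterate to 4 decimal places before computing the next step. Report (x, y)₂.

(1.3815, 0.7432)

At (5/2, 3): F = (-52.2500, -17.0000).
Jacobian J = [[2·x - 2·y^2 - 5, -4·x·y - 1], [-2·x·y - 2·x, -x^2 + 3]].
At the point, J = [[-18.0000, -31.0000], [-20.0000, -3.2500]] (det J = -561.5000).
Solving J·Δ = −F gives Δ = (-0.6361, -1.3161).
Then the next iterate is (x, y)₁ = (1.8639, 1.6839).
Round to (1.8639, 1.6839) and repeat: F = (-16.099525, -5.272499), J = [[-6.943238, -13.554485], [-10.005042, -0.474123]].
Δ = (-0.4824, -0.9407), so (x, y)₂ = (1.3815, 0.7432).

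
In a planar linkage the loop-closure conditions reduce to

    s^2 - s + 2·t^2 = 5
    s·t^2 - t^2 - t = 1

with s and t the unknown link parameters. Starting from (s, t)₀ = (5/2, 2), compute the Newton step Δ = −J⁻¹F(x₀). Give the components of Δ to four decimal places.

(0.8125, -1.2500)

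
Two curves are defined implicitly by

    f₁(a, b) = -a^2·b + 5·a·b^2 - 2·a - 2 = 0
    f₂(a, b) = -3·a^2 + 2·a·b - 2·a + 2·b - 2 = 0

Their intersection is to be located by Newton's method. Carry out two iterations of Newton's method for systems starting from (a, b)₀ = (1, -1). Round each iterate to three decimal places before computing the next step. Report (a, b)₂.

At (1, -1): F = (2.000, -11.000).
Jacobian J = [[-2·a·b + 5·b^2 - 2, -a^2 + 10·a·b], [-6·a + 2·b - 2, 2·a + 2]].
At the point, J = [[5.000, -11.000], [-10.000, 4.000]] (det J = -90.000).
Solving J·Δ = −F gives Δ = (-1.256, -0.389).
Then the next iterate is (a, b)₁ = (-0.256, -1.389).
Round to (-0.256, -1.389) and repeat: F = (-3.86650, -3.75144), J = [[6.93544, 3.49030], [-3.242, 1.488]].
Δ = (-0.339, 1.782), so (a, b)₂ = (-0.595, 0.393).

(-0.595, 0.393)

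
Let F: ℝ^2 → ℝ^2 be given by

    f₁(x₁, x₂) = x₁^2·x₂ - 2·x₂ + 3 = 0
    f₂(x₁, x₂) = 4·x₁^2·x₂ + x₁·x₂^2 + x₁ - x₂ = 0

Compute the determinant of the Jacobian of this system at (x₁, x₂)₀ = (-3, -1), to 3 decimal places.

64.000

J = [[2·x₁·x₂, x₁^2 - 2], [8·x₁·x₂ + x₂^2 + 1, 4·x₁^2 + 2·x₁·x₂ - 1]].
At the point, J = [[6.000, 7.000], [26.000, 41.000]].
det J = 64.000.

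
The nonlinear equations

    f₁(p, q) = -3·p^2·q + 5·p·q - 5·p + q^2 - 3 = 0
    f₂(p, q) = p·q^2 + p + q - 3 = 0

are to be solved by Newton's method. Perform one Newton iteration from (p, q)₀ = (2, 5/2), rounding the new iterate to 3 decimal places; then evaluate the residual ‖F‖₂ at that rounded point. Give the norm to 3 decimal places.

6.281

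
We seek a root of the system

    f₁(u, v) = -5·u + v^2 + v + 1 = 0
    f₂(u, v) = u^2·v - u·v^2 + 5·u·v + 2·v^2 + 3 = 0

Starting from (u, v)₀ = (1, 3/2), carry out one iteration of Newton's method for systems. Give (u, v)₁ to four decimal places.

(0.2404, 0.6130)

At (1, 3/2): F = (-0.2500, 14.2500).
Jacobian J = [[-5, 2·v + 1], [2·u·v - v^2 + 5·v, u^2 - 2·u·v + 5·u + 4·v]].
At the point, J = [[-5.0000, 4.0000], [8.2500, 9.0000]] (det J = -78.0000).
Solving J·Δ = −F gives Δ = (-0.7596, -0.8870).
Then the next iterate is (u, v)₁ = (0.2404, 0.6130).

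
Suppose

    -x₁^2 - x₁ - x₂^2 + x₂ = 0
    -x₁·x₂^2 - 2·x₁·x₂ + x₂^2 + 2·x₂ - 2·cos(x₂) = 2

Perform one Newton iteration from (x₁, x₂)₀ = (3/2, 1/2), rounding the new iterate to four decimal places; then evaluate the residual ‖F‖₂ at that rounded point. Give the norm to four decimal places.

37.8537

At (3/2, 1/2): F = (-3.5000, -4.380165).
Jacobian J = [[-2·x₁ - 1, -2·x₂ + 1], [-x₂^2 - 2·x₂, -2·x₁·x₂ - 2·x₁ + 2·x₂ + 2·sin(x₂) + 2]].
At the point, J = [[-4.0000, 0.0000], [-1.2500, -0.541149]] (det J = 2.164596).
Solving J·Δ = −F gives Δ = (-0.8750, -6.0730).
Then the next iterate is (x₁, x₂)₁ = (0.6250, -5.5730).
Re-evaluating at (0.6250, -5.5730): F = (-37.646954, 3.950641), so ‖F‖₂ = 37.8537.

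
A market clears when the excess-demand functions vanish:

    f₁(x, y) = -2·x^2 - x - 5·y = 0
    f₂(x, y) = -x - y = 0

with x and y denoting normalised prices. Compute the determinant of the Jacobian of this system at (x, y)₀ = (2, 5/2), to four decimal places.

J = [[-4·x - 1, -5], [-1, -1]].
At the point, J = [[-9.0000, -5.0000], [-1.0000, -1.0000]].
det J = 4.0000.

4.0000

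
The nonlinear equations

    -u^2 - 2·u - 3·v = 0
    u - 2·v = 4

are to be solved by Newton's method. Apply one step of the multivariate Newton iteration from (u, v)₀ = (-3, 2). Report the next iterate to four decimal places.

(-6.0000, -5.0000)

At (-3, 2): F = (-9.0000, -11.0000).
Jacobian J = [[-2·u - 2, -3], [1, -2]].
At the point, J = [[4.0000, -3.0000], [1.0000, -2.0000]] (det J = -5.0000).
Solving J·Δ = −F gives Δ = (-3.0000, -7.0000).
Then the next iterate is (u, v)₁ = (-6.0000, -5.0000).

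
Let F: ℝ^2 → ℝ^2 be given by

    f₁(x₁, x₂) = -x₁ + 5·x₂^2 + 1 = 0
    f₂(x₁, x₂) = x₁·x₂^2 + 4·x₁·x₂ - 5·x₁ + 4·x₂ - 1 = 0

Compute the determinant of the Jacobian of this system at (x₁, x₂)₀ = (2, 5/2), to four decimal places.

J = [[-1, 10·x₂], [x₂^2 + 4·x₂ - 5, 2·x₁·x₂ + 4·x₁ + 4]].
At the point, J = [[-1.0000, 25.0000], [11.2500, 22.0000]].
det J = -303.2500.

-303.2500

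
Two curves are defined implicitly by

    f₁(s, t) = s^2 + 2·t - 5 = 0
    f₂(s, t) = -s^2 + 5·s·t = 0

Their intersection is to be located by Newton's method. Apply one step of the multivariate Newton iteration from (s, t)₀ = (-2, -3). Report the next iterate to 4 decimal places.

(-2.2903, -0.0806)

At (-2, -3): F = (-7.0000, 26.0000).
Jacobian J = [[2·s, 2], [-2·s + 5·t, 5·s]].
At the point, J = [[-4.0000, 2.0000], [-11.0000, -10.0000]] (det J = 62.0000).
Solving J·Δ = −F gives Δ = (-0.2903, 2.9194).
Then the next iterate is (s, t)₁ = (-2.2903, -0.0806).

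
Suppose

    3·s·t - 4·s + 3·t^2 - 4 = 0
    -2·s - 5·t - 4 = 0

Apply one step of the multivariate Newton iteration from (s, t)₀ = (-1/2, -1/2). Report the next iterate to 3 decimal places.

(-0.514, -0.595)

At (-1/2, -1/2): F = (-0.500, -0.500).
Jacobian J = [[3·t - 4, 3·s + 6·t], [-2, -5]].
At the point, J = [[-5.500, -4.500], [-2.000, -5.000]] (det J = 18.500).
Solving J·Δ = −F gives Δ = (-0.014, -0.095).
Then the next iterate is (s, t)₁ = (-0.514, -0.595).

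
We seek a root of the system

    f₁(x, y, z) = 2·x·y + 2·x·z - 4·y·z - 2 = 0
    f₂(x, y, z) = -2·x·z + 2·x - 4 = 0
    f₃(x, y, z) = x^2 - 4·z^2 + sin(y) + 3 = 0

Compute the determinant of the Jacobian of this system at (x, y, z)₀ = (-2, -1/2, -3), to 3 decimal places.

J = [[2·y + 2·z, 2·x - 4·z, 2·x - 4·y], [-2·z + 2, 0, -2·x], [2·x, cos(y), -8·z]].
At the point, J = [[-7.000, 8.000, -2.000], [8.000, 0.000, 4.000], [-4.000, 0.87758, 24.000]].
det J = -1653.469.

-1653.469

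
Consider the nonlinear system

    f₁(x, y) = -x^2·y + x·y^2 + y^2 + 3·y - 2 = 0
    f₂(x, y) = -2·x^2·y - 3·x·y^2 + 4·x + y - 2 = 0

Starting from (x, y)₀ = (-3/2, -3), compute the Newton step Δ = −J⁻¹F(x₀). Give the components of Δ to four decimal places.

At (-3/2, -3): F = (-8.7500, 43.0000).
Jacobian J = [[-2·x·y + y^2, -x^2 + 2·x·y + 2·y + 3], [-4·x·y - 3·y^2 + 4, -2·x^2 - 6·x·y + 1]].
At the point, J = [[0.0000, 3.7500], [-41.0000, -30.5000]] (det J = 153.7500).
Solving J·Δ = −F gives Δ = (-0.6870, 2.3333).

(-0.6870, 2.3333)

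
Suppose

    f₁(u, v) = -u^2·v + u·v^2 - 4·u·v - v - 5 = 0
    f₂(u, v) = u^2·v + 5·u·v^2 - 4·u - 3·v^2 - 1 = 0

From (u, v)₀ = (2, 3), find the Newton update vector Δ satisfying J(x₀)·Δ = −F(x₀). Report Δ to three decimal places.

(-1.774, 0.609)

At (2, 3): F = (-26.000, 66.000).
Jacobian J = [[-2·u·v + v^2 - 4·v, -u^2 + 2·u·v - 4·u - 1], [2·u·v + 5·v^2 - 4, u^2 + 10·u·v - 6·v]].
At the point, J = [[-15.000, -1.000], [53.000, 46.000]] (det J = -637.000).
Solving J·Δ = −F gives Δ = (-1.774, 0.609).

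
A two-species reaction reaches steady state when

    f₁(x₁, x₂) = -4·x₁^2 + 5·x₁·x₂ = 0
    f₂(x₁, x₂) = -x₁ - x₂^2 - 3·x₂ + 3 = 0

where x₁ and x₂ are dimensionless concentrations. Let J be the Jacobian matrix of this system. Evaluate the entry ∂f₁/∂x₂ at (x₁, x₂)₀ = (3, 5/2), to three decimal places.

∂f₁/∂x₂ = 5·x₁.
At (3, 5/2) this is 15.000.

15.000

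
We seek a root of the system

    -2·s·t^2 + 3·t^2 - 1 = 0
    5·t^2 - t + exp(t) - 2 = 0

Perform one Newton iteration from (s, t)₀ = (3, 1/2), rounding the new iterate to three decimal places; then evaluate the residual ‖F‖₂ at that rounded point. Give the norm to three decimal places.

At (3, 1/2): F = (-1.750, 0.39872).
Jacobian J = [[-2·t^2, -4·s·t + 6·t], [0, 10·t + exp(t) - 1]].
At the point, J = [[-0.500, -3.000], [0.000, 5.64872]] (det J = -2.82436).
Solving J·Δ = −F gives Δ = (-3.076, -0.071).
Then the next iterate is (s, t)₁ = (-0.076, 0.429).
Re-evaluating at (-0.076, 0.429): F = (-0.41990, 0.02693), so ‖F‖₂ = 0.421.

0.421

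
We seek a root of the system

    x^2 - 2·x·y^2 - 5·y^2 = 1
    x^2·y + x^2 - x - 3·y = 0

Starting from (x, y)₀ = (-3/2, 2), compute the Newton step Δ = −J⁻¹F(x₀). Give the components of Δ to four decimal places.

(0.3214, -1.2857)

At (-3/2, 2): F = (-6.7500, 2.2500).
Jacobian J = [[2·x - 2·y^2, -4·x·y - 10·y], [2·x·y + 2·x - 1, x^2 - 3]].
At the point, J = [[-11.0000, -8.0000], [-10.0000, -0.7500]] (det J = -71.7500).
Solving J·Δ = −F gives Δ = (0.3214, -1.2857).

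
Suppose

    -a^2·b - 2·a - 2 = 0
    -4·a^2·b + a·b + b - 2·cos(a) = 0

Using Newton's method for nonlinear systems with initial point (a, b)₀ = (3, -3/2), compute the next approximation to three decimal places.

(-0.075, -3.281)

At (3, -3/2): F = (5.500, 49.97998).
Jacobian J = [[-2·a·b - 2, -a^2], [-8·a·b + b + 2·sin(a), -4·a^2 + a + 1]].
At the point, J = [[7.000, -9.000], [34.78224, -32.000]] (det J = 89.04016).
Solving J·Δ = −F gives Δ = (-3.075, -1.781).
Then the next iterate is (a, b)₁ = (-0.075, -3.281).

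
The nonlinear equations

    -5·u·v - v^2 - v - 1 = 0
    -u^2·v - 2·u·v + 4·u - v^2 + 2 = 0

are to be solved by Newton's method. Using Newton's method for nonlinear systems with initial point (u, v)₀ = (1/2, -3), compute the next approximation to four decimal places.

(0.3581, -2.3484)

At (1/2, -3): F = (0.5000, -1.2500).
Jacobian J = [[-5·v, -5·u - 2·v - 1], [-2·u·v - 2·v + 4, -u^2 - 2·u - 2·v]].
At the point, J = [[15.0000, 2.5000], [13.0000, 4.7500]] (det J = 38.7500).
Solving J·Δ = −F gives Δ = (-0.1419, 0.6516).
Then the next iterate is (u, v)₁ = (0.3581, -2.3484).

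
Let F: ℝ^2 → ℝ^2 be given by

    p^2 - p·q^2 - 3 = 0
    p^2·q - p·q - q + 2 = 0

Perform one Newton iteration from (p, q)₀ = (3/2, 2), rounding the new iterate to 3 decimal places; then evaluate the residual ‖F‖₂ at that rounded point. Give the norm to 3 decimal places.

At (3/2, 2): F = (-6.750, 1.500).
Jacobian J = [[2·p - q^2, -2·p·q], [2·p·q - q, p^2 - p - 1]].
At the point, J = [[-1.000, -6.000], [4.000, -0.250]] (det J = 24.250).
Solving J·Δ = −F gives Δ = (-0.441, -1.052).
Then the next iterate is (p, q)₁ = (1.059, 0.948).
Re-evaluating at (1.059, 0.948): F = (-2.83025, 1.11123), so ‖F‖₂ = 3.041.

3.041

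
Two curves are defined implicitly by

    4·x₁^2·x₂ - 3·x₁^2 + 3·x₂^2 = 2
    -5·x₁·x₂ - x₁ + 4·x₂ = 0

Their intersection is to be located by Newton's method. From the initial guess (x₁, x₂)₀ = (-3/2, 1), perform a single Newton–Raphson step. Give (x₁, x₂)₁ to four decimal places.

(1.3401, 1.3514)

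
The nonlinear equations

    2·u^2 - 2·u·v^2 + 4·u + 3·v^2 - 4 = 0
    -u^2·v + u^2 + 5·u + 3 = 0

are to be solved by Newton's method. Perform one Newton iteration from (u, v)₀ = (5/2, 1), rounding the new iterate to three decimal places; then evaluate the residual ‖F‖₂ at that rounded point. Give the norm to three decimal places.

7.772

At (5/2, 1): F = (16.500, 15.500).
Jacobian J = [[4·u - 2·v^2 + 4, -4·u·v + 6·v], [-2·u·v + 2·u + 5, -u^2]].
At the point, J = [[12.000, -4.000], [5.000, -6.250]] (det J = -55.000).
Solving J·Δ = −F gives Δ = (-0.748, 1.882).
Then the next iterate is (u, v)₁ = (1.752, 2.882).
Re-evaluating at (1.752, 2.882): F = (4.96082, 5.98319), so ‖F‖₂ = 7.772.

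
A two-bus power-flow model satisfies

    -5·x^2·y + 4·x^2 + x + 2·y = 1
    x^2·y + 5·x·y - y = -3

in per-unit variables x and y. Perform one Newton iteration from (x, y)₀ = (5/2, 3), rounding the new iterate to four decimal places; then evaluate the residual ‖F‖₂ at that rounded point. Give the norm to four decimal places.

At (5/2, 3): F = (-61.2500, 56.2500).
Jacobian J = [[-10·x·y + 8·x + 1, -5·x^2 + 2], [2·x·y + 5·y, x^2 + 5·x - 1]].
At the point, J = [[-54.0000, -29.2500], [30.0000, 17.7500]] (det J = -81.0000).
Solving J·Δ = −F gives Δ = (6.8904, -14.8148).
Then the next iterate is (x, y)₁ = (9.3904, -11.8148).
Re-evaluating at (9.3904, -11.8148): F = (5546.601657, -1581.738171), so ‖F‖₂ = 5767.7279.

5767.7279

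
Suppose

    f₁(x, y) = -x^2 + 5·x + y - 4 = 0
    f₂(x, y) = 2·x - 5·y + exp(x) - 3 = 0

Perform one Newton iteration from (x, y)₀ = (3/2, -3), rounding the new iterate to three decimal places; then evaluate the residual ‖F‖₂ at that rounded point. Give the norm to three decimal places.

0.884

At (3/2, -3): F = (-1.750, 19.48169).
Jacobian J = [[-2·x + 5, 1], [exp(x) + 2, -5]].
At the point, J = [[2.000, 1.000], [6.48169, -5.000]] (det J = -16.48169).
Solving J·Δ = −F gives Δ = (-0.651, 3.052).
Then the next iterate is (x, y)₁ = (0.849, 0.052).
Re-evaluating at (0.849, 0.052): F = (-0.42380, 0.77531), so ‖F‖₂ = 0.884.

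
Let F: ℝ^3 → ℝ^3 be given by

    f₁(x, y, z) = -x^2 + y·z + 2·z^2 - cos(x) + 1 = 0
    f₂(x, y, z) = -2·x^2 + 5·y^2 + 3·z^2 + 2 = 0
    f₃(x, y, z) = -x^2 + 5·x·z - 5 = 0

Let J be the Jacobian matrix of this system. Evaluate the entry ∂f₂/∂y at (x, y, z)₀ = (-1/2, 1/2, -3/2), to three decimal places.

5.000

∂f₂/∂y = 10·y.
At (-1/2, 1/2, -3/2) this is 5.000.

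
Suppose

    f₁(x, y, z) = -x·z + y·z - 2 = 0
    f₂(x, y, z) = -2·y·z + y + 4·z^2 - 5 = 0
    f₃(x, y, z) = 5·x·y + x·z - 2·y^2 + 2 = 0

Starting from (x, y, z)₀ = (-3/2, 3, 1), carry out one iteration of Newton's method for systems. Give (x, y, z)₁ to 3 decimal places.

(-4.433, -1.441, 0.780)

At (-3/2, 3, 1): F = (2.500, -4.000, -40.000).
Jacobian J = [[-z, z, -x + y], [0, -2·z + 1, -2·y + 8·z], [5·y + z, 5·x - 4·y, x]].
At the point, J = [[-1.000, 1.000, 4.500], [0.000, -1.000, 2.000], [16.000, -19.500, -1.500]] (det J = 63.500).
Solving J·Δ = −F gives Δ = (-2.933, -4.441, -0.220).
Then the next iterate is (x, y, z)₁ = (-4.433, -1.441, 0.780).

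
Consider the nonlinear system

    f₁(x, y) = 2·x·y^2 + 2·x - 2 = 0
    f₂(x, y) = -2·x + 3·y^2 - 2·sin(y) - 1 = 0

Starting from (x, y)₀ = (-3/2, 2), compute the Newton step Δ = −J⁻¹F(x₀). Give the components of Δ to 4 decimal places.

At (-3/2, 2): F = (-17.0000, 12.181405).
Jacobian J = [[2·y^2 + 2, 4·x·y], [-2, 6·y - 2·cos(y)]].
At the point, J = [[10.0000, -12.0000], [-2.0000, 12.832294]] (det J = 104.322937).
Solving J·Δ = −F gives Δ = (0.6899, -0.8418).

(0.6899, -0.8418)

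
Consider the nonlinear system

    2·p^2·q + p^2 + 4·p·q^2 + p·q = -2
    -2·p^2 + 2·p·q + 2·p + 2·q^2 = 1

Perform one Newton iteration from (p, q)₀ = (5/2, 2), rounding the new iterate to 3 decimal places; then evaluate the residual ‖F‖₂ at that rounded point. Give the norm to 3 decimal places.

23.650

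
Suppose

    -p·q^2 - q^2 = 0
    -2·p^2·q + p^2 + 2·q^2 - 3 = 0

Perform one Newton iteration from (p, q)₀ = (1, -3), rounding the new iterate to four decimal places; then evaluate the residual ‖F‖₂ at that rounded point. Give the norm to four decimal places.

7.1953

At (1, -3): F = (-18.0000, 22.0000).
Jacobian J = [[-q^2, -2·p·q - 2·q], [-4·p·q + 2·p, -2·p^2 + 4·q]].
At the point, J = [[-9.0000, 12.0000], [14.0000, -14.0000]] (det J = -42.0000).
Solving J·Δ = −F gives Δ = (-0.2857, 1.2857).
Then the next iterate is (p, q)₁ = (0.7143, -1.7143).
Re-evaluating at (0.7143, -1.7143): F = (-5.038027, 5.137229), so ‖F‖₂ = 7.1953.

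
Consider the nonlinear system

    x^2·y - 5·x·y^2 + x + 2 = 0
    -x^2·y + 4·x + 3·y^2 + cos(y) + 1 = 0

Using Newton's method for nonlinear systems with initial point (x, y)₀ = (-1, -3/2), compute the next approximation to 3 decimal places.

(-0.719, -0.878)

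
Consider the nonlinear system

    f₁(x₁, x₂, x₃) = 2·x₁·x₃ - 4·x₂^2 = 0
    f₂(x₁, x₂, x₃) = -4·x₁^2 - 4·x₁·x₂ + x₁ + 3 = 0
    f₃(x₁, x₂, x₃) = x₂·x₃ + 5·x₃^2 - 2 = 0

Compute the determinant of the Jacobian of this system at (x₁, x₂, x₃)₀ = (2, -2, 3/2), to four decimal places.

J = [[2·x₃, -8·x₂, 2·x₁], [-8·x₁ - 4·x₂ + 1, -4·x₁, 0], [0, x₃, x₂ + 10·x₃]].
At the point, J = [[3.0000, 16.0000, 4.0000], [-7.0000, -8.0000, 0.0000], [0.0000, 1.5000, 13.0000]].
det J = 1102.0000.

1102.0000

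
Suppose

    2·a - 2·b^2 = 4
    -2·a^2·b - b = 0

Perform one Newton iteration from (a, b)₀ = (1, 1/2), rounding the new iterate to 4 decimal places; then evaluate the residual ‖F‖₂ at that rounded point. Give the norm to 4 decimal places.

2.0191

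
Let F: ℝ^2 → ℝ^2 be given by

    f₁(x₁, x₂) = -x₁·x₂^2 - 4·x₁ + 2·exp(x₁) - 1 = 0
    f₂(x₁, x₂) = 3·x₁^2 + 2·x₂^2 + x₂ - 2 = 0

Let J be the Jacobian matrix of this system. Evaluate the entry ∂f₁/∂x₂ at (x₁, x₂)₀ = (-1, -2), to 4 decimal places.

∂f₁/∂x₂ = -2·x₁·x₂.
At (-1, -2) this is -4.0000.

-4.0000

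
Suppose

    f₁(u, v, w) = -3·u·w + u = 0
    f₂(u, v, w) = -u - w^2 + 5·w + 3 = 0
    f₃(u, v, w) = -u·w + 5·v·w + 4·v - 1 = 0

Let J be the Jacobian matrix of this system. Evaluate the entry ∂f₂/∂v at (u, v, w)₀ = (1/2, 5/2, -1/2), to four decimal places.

0.0000

∂f₂/∂v = 0.
At (1/2, 5/2, -1/2) this is 0.0000.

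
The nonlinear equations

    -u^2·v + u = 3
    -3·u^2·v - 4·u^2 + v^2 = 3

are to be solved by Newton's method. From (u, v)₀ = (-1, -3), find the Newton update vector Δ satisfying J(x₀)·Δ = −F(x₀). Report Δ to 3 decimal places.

(-0.571, 1.857)

At (-1, -3): F = (-1.000, 11.000).
Jacobian J = [[-2·u·v + 1, -u^2], [-6·u·v - 8·u, -3·u^2 + 2·v]].
At the point, J = [[-5.000, -1.000], [-10.000, -9.000]] (det J = 35.000).
Solving J·Δ = −F gives Δ = (-0.571, 1.857).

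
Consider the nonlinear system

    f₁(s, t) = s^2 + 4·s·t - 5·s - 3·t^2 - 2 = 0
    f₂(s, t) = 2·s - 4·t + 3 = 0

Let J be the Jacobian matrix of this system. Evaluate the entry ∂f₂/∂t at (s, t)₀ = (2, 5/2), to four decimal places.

∂f₂/∂t = -4.
At (2, 5/2) this is -4.0000.

-4.0000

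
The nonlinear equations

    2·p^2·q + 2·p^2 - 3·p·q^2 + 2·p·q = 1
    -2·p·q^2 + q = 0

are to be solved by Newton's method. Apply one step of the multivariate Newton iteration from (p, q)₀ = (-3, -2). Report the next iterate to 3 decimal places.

(-4.390, -0.560)

At (-3, -2): F = (29.000, 22.000).
Jacobian J = [[4·p·q + 4·p - 3·q^2 + 2·q, 2·p^2 - 6·p·q + 2·p], [-2·q^2, -4·p·q + 1]].
At the point, J = [[-4.000, -24.000], [-8.000, -23.000]] (det J = -100.000).
Solving J·Δ = −F gives Δ = (-1.390, 1.440).
Then the next iterate is (p, q)₁ = (-4.390, -0.560).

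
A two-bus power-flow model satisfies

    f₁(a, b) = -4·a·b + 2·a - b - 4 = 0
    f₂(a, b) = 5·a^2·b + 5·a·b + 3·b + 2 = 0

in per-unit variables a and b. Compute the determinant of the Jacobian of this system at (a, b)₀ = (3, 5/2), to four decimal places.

633.5000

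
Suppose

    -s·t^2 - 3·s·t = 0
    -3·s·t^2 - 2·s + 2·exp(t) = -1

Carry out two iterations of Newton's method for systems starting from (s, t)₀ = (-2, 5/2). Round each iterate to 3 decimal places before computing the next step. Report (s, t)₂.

(-0.762, 0.706)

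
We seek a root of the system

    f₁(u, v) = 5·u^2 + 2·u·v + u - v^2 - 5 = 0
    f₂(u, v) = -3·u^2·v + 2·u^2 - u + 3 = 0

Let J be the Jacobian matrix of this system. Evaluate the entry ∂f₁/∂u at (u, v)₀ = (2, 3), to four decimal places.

∂f₁/∂u = 10·u + 2·v + 1.
At (2, 3) this is 27.0000.

27.0000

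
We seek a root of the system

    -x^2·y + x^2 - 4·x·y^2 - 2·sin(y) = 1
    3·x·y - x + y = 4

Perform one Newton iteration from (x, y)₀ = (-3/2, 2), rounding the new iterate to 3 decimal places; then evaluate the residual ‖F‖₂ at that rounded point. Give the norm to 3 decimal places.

19.719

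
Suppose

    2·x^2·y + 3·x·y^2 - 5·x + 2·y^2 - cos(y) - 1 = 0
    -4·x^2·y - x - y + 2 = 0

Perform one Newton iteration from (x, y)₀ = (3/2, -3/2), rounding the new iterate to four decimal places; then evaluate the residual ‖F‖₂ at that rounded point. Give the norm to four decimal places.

5.2474

At (3/2, -3/2): F = (-0.695737, 15.5000).
Jacobian J = [[4·x·y + 3·y^2 - 5, 2·x^2 + 6·x·y + 4·y + sin(y)], [-8·x·y - 1, -4·x^2 - 1]].
At the point, J = [[-7.2500, -15.997495], [17.0000, -10.0000]] (det J = 344.457415).
Solving J·Δ = −F gives Δ = (-0.7401, 0.2919).
Then the next iterate is (x, y)₁ = (0.7599, -1.2081).
Re-evaluating at (0.7599, -1.2081): F = (-0.303280, 5.238660), so ‖F‖₂ = 5.2474.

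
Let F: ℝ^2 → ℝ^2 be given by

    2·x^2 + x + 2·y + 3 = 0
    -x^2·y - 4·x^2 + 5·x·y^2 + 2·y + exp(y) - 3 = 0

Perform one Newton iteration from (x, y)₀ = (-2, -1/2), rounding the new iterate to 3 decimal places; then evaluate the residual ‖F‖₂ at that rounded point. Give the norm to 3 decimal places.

At (-2, -1/2): F = (8.000, -19.89347).
Jacobian J = [[4·x + 1, 2], [-2·x·y - 8·x + 5·y^2, -x^2 + 10·x·y + exp(y) + 2]].
At the point, J = [[-7.000, 2.000], [15.250, 8.60653]] (det J = -90.74571).
Solving J·Δ = −F gives Δ = (1.197, 0.190).
Then the next iterate is (x, y)₁ = (-0.803, -0.310).
Re-evaluating at (-0.803, -0.310): F = (2.86662, -5.65174), so ‖F‖₂ = 6.337.

6.337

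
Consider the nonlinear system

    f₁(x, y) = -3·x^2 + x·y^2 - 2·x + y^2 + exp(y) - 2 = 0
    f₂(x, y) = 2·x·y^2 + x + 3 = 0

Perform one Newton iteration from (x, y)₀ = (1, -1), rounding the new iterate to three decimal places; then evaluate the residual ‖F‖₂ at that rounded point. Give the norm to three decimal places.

At (1, -1): F = (-4.63212, 6.000).
Jacobian J = [[-6·x + y^2 - 2, 2·x·y + 2·y + exp(y)], [2·y^2 + 1, 4·x·y]].
At the point, J = [[-7.000, -3.63212], [3.000, -4.000]] (det J = 38.89636).
Solving J·Δ = −F gives Δ = (-1.037, 0.723).
Then the next iterate is (x, y)₁ = (-0.037, -0.277).
Re-evaluating at (-0.037, -0.277): F = (-1.09816, 2.95732), so ‖F‖₂ = 3.155.

3.155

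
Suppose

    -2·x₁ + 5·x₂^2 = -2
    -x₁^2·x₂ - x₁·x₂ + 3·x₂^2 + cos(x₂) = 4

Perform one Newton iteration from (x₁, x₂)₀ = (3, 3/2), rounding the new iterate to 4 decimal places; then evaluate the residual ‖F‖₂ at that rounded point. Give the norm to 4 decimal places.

At (3, 3/2): F = (7.2500, -15.179263).
Jacobian J = [[-2, 10·x₂], [-2·x₁·x₂ - x₂, -x₁^2 - x₁ + 6·x₂ - sin(x₂)]].
At the point, J = [[-2.0000, 15.0000], [-10.5000, -3.997495]] (det J = 165.494990).
Solving J·Δ = −F gives Δ = (-1.2007, -0.6434).
Then the next iterate is (x₁, x₂)₁ = (1.7993, 0.8566).
Re-evaluating at (1.7993, 0.8566): F = (2.070218, -5.458205), so ‖F‖₂ = 5.8376.

5.8376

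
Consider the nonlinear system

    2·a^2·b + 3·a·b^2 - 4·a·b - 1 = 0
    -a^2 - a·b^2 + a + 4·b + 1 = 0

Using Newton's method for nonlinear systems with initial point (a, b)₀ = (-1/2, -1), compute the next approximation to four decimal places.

At (-1/2, -1): F = (-5.0000, -3.2500).
Jacobian J = [[4·a·b + 3·b^2 - 4·b, 2·a^2 + 6·a·b - 4·a], [-2·a - b^2 + 1, -2·a·b + 4]].
At the point, J = [[9.0000, 5.5000], [1.0000, 3.0000]] (det J = 21.5000).
Solving J·Δ = −F gives Δ = (-0.1337, 1.1279).
Then the next iterate is (a, b)₁ = (-0.6337, 0.1279).

(-0.6337, 0.1279)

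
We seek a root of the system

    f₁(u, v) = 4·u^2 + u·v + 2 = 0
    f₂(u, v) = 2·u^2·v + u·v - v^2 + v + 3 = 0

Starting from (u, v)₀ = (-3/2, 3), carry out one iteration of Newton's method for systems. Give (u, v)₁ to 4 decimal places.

(-2.3889, 12.6667)

At (-3/2, 3): F = (6.5000, 6.0000).
Jacobian J = [[8·u + v, u], [4·u·v + v, 2·u^2 + u - 2·v + 1]].
At the point, J = [[-9.0000, -1.5000], [-15.0000, -2.0000]] (det J = -4.5000).
Solving J·Δ = −F gives Δ = (-0.8889, 9.6667).
Then the next iterate is (u, v)₁ = (-2.3889, 12.6667).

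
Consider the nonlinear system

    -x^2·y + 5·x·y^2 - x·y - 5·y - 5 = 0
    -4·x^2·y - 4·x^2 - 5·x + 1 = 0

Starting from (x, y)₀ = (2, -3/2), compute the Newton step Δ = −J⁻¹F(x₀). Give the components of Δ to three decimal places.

(-3.305, -0.682)

At (2, -3/2): F = (34.000, -1.000).
Jacobian J = [[-2·x·y + 5·y^2 - y, -x^2 + 10·x·y - x - 5], [-8·x·y - 8·x - 5, -4·x^2]].
At the point, J = [[18.750, -41.000], [3.000, -16.000]] (det J = -177.000).
Solving J·Δ = −F gives Δ = (-3.305, -0.682).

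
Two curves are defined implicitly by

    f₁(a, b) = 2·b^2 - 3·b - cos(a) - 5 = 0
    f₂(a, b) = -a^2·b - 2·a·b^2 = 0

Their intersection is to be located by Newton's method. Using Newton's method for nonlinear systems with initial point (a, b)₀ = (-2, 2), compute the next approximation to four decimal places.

At (-2, 2): F = (-2.583853, 8.0000).
Jacobian J = [[sin(a), 4·b - 3], [-2·a·b - 2·b^2, -a^2 - 4·a·b]].
At the point, J = [[-0.909297, 5.0000], [0.0000, 12.0000]] (det J = -10.911569).
Solving J·Δ = −F gives Δ = (-6.5074, -0.6667).
Then the next iterate is (a, b)₁ = (-8.5074, 1.3333).

(-8.5074, 1.3333)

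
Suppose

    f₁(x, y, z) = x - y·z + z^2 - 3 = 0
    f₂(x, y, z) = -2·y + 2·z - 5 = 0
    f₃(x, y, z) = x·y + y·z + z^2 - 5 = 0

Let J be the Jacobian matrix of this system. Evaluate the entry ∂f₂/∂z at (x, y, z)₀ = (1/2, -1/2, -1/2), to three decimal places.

2.000

∂f₂/∂z = 2.
At (1/2, -1/2, -1/2) this is 2.000.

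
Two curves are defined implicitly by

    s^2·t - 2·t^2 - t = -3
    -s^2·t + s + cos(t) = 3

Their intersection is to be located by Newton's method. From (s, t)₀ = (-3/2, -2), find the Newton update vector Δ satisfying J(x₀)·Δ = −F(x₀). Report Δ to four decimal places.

(-0.3639, 1.0469)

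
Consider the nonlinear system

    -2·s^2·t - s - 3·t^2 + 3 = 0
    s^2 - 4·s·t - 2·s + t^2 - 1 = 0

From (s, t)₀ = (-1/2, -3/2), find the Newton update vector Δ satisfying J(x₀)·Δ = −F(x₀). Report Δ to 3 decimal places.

At (-1/2, -3/2): F = (-2.500, -0.500).
Jacobian J = [[-4·s·t - 1, -2·s^2 - 6·t], [2·s - 4·t - 2, -4·s + 2·t]].
At the point, J = [[-4.000, 8.500], [3.000, -1.000]] (det J = -21.500).
Solving J·Δ = −F gives Δ = (0.314, 0.442).

(0.314, 0.442)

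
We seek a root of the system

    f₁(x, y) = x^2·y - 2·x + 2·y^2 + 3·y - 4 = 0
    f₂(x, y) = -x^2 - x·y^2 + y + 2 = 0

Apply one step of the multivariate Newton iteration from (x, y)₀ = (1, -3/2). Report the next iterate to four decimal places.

(-0.2456, -2.1360)

At (1, -3/2): F = (-7.5000, -2.7500).
Jacobian J = [[2·x·y - 2, x^2 + 4·y + 3], [-2·x - y^2, -2·x·y + 1]].
At the point, J = [[-5.0000, -2.0000], [-4.2500, 4.0000]] (det J = -28.5000).
Solving J·Δ = −F gives Δ = (-1.2456, -0.6360).
Then the next iterate is (x, y)₁ = (-0.2456, -2.1360).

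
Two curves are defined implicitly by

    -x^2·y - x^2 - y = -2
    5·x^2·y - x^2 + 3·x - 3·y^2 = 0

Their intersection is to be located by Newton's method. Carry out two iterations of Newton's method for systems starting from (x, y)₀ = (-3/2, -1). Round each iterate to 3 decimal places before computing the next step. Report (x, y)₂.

(-0.974, 0.417)

At (-3/2, -1): F = (3.000, -21.000).
Jacobian J = [[-2·x·y - 2·x, -x^2 - 1], [10·x·y - 2·x + 3, 5·x^2 - 6·y]].
At the point, J = [[0.000, -3.250], [21.000, 17.250]] (det J = 68.250).
Solving J·Δ = −F gives Δ = (0.242, 0.923).
Then the next iterate is (x, y)₁ = (-1.258, -0.077).
Round to (-1.258, -0.077) and repeat: F = (0.61629, -5.98364), J = [[2.32227, -2.58256], [6.48466, 8.37482]].
Δ = (0.284, 0.494), so (x, y)₂ = (-0.974, 0.417).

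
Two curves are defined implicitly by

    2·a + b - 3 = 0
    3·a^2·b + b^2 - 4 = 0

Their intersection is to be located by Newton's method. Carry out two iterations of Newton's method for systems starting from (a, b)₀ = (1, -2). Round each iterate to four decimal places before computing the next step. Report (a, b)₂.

(0.5096, 1.9808)

At (1, -2): F = (-3.0000, -6.0000).
Jacobian J = [[2, 1], [6·a·b, 3·a^2 + 2·b]].
At the point, J = [[2.0000, 1.0000], [-12.0000, -1.0000]] (det J = 10.0000).
Solving J·Δ = −F gives Δ = (-0.9000, 4.8000).
Then the next iterate is (a, b)₁ = (0.1000, 2.8000).
Round to (0.1000, 2.8000) and repeat: F = (0.0000, 3.9240), J = [[2.0000, 1.0000], [1.6800, 5.6300]].
Δ = (0.4096, -0.8192), so (a, b)₂ = (0.5096, 1.9808).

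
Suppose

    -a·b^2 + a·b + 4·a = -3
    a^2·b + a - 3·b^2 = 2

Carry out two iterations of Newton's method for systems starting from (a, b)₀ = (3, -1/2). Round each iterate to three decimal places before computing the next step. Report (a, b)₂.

(-0.654, 0.254)

At (3, -1/2): F = (12.750, -4.250).
Jacobian J = [[-b^2 + b + 4, -2·a·b + a], [2·a·b + 1, a^2 - 6·b]].
At the point, J = [[3.250, 6.000], [-2.000, 12.000]] (det J = 51.000).
Solving J·Δ = −F gives Δ = (-3.500, -0.229).
Then the next iterate is (a, b)₁ = (-0.500, -0.729).
Round to (-0.500, -0.729) and repeat: F = (1.63022, -4.27657), J = [[2.73956, -1.229], [1.729, 4.624]].
Δ = (-0.154, 0.983), so (a, b)₂ = (-0.654, 0.254).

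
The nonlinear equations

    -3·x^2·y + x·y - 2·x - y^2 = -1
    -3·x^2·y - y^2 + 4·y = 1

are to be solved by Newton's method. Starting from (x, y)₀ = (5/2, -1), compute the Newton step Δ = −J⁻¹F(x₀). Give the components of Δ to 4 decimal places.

(-0.6296, 0.2593)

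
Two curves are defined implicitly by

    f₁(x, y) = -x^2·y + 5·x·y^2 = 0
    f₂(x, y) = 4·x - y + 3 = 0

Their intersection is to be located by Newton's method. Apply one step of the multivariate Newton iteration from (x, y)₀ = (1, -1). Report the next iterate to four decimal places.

(-1.2162, -1.8649)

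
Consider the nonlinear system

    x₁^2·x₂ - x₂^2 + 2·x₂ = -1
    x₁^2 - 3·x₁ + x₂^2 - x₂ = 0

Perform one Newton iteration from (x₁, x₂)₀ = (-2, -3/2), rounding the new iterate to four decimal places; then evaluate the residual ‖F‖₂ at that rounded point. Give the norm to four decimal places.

7.3343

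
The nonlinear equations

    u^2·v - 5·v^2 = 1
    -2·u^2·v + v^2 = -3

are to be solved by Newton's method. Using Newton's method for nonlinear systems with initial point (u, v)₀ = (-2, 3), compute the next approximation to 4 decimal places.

At (-2, 3): F = (-34.0000, -12.0000).
Jacobian J = [[2·u·v, u^2 - 10·v], [-4·u·v, -2·u^2 + 2·v]].
At the point, J = [[-12.0000, -26.0000], [24.0000, -2.0000]] (det J = 648.0000).
Solving J·Δ = −F gives Δ = (0.3765, -1.4815).
Then the next iterate is (u, v)₁ = (-1.6235, 1.5185).

(-1.6235, 1.5185)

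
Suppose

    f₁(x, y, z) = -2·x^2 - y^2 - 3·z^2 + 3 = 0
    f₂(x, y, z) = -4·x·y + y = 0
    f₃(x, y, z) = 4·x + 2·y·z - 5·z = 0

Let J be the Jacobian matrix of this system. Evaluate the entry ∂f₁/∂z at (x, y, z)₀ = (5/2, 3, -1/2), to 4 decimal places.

3.0000

∂f₁/∂z = -6·z.
At (5/2, 3, -1/2) this is 3.0000.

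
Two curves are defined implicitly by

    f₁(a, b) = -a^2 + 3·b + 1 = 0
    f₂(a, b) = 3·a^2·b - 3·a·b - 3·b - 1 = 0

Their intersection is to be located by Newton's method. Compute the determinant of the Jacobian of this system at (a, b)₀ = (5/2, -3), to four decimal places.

J = [[-2·a, 3], [6·a·b - 3·b, 3·a^2 - 3·a - 3]].
At the point, J = [[-5.0000, 3.0000], [-36.0000, 8.2500]].
det J = 66.7500.

66.7500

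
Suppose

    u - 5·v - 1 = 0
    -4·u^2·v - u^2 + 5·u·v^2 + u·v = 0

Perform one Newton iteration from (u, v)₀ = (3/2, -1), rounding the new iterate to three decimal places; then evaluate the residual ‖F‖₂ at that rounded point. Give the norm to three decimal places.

18.200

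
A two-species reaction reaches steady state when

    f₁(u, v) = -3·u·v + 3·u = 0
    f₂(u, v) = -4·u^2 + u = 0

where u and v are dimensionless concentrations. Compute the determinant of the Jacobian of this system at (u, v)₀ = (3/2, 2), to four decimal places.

-49.5000

J = [[-3·v + 3, -3·u], [-8·u + 1, 0]].
At the point, J = [[-3.0000, -4.5000], [-11.0000, 0.0000]].
det J = -49.5000.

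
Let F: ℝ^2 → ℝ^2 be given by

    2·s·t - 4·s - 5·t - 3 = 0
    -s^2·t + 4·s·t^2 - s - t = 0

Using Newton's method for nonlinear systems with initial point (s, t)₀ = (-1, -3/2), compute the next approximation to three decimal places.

At (-1, -3/2): F = (11.500, -5.000).
Jacobian J = [[2·t - 4, 2·s - 5], [-2·s·t + 4·t^2 - 1, -s^2 + 8·s·t - 1]].
At the point, J = [[-7.000, -7.000], [5.000, 10.000]] (det J = -35.000).
Solving J·Δ = −F gives Δ = (2.286, -0.643).
Then the next iterate is (s, t)₁ = (1.286, -2.143).

(1.286, -2.143)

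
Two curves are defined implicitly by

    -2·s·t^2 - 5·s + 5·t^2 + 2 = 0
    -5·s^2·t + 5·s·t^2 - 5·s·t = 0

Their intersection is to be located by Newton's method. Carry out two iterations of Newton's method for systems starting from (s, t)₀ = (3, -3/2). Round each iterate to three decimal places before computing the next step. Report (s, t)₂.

(0.924, -0.801)

At (3, -3/2): F = (-15.250, 123.750).
Jacobian J = [[-2·t^2 - 5, -4·s·t + 10·t], [-10·s·t + 5·t^2 - 5·t, -5·s^2 + 10·s·t - 5·s]].
At the point, J = [[-9.500, 3.000], [63.750, -105.000]] (det J = 806.250).
Solving J·Δ = −F gives Δ = (-1.526, 0.252).
Then the next iterate is (s, t)₁ = (1.474, -1.248).
Round to (1.474, -1.248) and repeat: F = (-2.17400, 34.23406), J = [[-8.11501, -5.12179], [32.42304, -36.62890]].
Δ = (-0.550, 0.447), so (s, t)₂ = (0.924, -0.801).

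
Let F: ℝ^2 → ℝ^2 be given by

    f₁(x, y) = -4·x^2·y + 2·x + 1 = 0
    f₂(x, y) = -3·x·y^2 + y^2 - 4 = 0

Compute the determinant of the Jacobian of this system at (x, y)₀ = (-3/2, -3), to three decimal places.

J = [[-8·x·y + 2, -4·x^2], [-3·y^2, -6·x·y + 2·y]].
At the point, J = [[-34.000, -9.000], [-27.000, -33.000]].
det J = 879.000.

879.000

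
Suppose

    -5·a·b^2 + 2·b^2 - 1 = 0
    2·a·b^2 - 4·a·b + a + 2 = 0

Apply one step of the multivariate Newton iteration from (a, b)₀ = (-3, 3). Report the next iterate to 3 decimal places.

(1.672, 3.571)

At (-3, 3): F = (152.000, -19.000).
Jacobian J = [[-5·b^2, -10·a·b + 4·b], [2·b^2 - 4·b + 1, 4·a·b - 4·a]].
At the point, J = [[-45.000, 102.000], [7.000, -24.000]] (det J = 366.000).
Solving J·Δ = −F gives Δ = (4.672, 0.571).
Then the next iterate is (a, b)₁ = (1.672, 3.571).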